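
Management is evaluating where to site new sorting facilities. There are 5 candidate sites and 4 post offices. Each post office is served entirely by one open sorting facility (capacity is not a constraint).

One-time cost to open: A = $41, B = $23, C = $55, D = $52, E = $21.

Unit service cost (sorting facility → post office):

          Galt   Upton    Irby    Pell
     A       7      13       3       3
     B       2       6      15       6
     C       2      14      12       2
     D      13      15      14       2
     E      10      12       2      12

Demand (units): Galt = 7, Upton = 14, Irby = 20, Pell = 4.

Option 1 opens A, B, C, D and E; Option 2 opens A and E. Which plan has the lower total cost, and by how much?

Option 1: {A, B, C, D, E}: Galt→B 2·7=14, Upton→B 6·14=84, Irby→E 2·20=40, Pell→C 2·4=8. Service 146; fixed 192; total 338.
Option 2: {A, E}: Galt→A 7·7=49, Upton→E 12·14=168, Irby→E 2·20=40, Pell→A 3·4=12. Service 269; fixed 62; total 331.
Difference: |338 − 331| = 7.

Option 2 is cheaper by 7.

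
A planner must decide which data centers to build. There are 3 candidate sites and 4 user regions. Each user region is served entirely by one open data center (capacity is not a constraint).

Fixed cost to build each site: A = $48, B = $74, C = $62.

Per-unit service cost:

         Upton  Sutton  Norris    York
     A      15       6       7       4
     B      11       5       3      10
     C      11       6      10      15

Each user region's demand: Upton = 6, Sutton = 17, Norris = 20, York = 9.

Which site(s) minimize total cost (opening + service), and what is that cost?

For any fixed open set, each user region goes to its cheapest open site; total = fixed + service.
{A, B}: Upton→B 11·6=66, Sutton→B 5·17=85, Norris→B 3·20=60, York→A 4·9=36. Service 247; fixed 122; total 369.
{B}: service 301 + fixed 74 = 375
{A}: Upton→A 15·6=90, Sutton→A 6·17=102, Norris→A 7·20=140, York→A 4·9=36. Service 368; fixed 48; total 416.
{A, B, C}: service 247 + fixed 184 = 431
No other subset beats 369.

Open A and B; minimum total cost 369.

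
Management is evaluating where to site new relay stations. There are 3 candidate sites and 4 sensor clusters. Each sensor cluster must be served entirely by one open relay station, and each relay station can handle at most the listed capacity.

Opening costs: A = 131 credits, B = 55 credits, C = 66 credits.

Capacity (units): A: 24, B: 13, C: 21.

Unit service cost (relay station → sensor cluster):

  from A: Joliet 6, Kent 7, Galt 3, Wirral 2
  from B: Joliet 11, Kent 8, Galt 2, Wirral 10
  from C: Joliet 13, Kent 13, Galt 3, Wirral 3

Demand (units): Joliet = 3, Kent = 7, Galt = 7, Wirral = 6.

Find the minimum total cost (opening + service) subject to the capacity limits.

Open {A}: Joliet→A 6·3=18, Kent→A 7·7=49, Galt→A 3·7=21, Wirral→A 2·6=12.
Loads: A carries 23/24. Service 100; fixed 131; total 231.
Next best feasible plan costs 249.

Minimum total cost: 231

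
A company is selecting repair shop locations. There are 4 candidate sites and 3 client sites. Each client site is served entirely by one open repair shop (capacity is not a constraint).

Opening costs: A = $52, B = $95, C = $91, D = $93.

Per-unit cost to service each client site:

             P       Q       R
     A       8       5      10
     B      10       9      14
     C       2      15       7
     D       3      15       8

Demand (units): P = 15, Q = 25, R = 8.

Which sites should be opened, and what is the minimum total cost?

For any fixed open set, each client site goes to its cheapest open site; total = fixed + service.
{A, C}: P→C 2·15=30, Q→A 5·25=125, R→C 7·8=56. Service 211; fixed 143; total 354.
{A}: P→A 8·15=120, Q→A 5·25=125, R→A 10·8=80. Service 325; fixed 52; total 377.
{A, D}: service 234 + fixed 145 = 379
{A, B, C, D}: P→C 2·15=30, Q→A 5·25=125, R→C 7·8=56. Service 211; fixed 331; total 542.
No other subset beats 354.

Open A and C; minimum total cost 354.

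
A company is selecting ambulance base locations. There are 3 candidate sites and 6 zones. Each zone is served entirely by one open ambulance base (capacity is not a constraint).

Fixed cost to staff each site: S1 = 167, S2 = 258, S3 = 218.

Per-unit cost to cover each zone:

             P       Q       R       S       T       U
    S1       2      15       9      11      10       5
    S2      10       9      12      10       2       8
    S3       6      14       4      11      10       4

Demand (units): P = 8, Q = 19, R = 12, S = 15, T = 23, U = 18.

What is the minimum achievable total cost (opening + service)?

Minimum total cost: 993

For any fixed open set, each zone goes to its cheapest open site; total = fixed + service.
{S2}: P→S2 10·8=80, Q→S2 9·19=171, R→S2 12·12=144, S→S2 10·15=150, T→S2 2·23=46, U→S2 8·18=144. Service 735; fixed 258; total 993.
{S1, S2}: service 581 + fixed 425 = 1006
{S2, S3}: P→S3 6·8=48, Q→S2 9·19=171, R→S3 4·12=48, S→S2 10·15=150, T→S2 2·23=46, U→S3 4·18=72. Service 535; fixed 476; total 1011.
{S1, S2, S3}: P→S1 2·8=16, Q→S2 9·19=171, R→S3 4·12=48, S→S2 10·15=150, T→S2 2·23=46, U→S3 4·18=72. Service 503; fixed 643; total 1146.
(All 7 nonempty subsets were checked; S2 only is lowest.)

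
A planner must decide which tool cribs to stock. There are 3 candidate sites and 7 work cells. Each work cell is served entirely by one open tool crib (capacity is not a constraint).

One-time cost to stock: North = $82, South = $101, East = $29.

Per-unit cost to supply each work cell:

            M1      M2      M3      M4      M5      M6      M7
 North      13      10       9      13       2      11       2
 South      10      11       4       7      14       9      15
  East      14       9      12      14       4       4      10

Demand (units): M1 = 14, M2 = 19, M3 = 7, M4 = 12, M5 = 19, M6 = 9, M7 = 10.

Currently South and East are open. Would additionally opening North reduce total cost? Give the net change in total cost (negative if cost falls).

Current service cost with {South, East}: 635.
Adding North: each work cell re-picks its cheapest; new service cost 517, saving 118.
Extra fixed cost: 82. Net change = 82 − 118 = -36.
(Totals: 765 → 729.)

Yes — net change −36 (cost falls by 36).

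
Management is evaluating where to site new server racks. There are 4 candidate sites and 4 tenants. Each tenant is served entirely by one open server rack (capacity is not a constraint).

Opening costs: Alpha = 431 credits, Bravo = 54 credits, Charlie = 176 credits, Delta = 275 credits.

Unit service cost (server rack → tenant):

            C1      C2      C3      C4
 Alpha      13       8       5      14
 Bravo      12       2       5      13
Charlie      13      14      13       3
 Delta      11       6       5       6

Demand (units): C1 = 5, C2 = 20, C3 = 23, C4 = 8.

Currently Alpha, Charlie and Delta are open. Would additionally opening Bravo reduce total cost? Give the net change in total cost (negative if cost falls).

Current service cost with {Alpha, Charlie, Delta}: 314.
Adding Bravo: each tenant re-picks its cheapest; new service cost 234, saving 80.
Extra fixed cost: 54. Net change = 54 − 80 = -26.
(Totals: 1196 → 1170.)

Yes — net change −26 (cost falls by 26).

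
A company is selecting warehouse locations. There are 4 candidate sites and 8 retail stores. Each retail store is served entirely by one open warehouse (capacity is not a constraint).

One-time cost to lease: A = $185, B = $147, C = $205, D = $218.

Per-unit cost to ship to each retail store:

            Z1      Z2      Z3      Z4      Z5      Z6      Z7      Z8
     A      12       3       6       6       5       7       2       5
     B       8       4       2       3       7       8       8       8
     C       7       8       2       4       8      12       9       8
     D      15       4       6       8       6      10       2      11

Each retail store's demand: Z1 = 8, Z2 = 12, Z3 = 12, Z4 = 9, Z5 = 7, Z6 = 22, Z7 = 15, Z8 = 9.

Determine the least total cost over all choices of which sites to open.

For any fixed open set, each retail store goes to its cheapest open site; total = fixed + service.
{A}: Z1→A 12·8=96, Z2→A 3·12=36, Z3→A 6·12=72, Z4→A 6·9=54, Z5→A 5·7=35, Z6→A 7·22=154, Z7→A 2·15=30, Z8→A 5·9=45. Service 522; fixed 185; total 707.
{B}: service 580 + fixed 147 = 727
{A, B}: Z1→B 8·8=64, Z2→A 3·12=36, Z3→B 2·12=24, Z4→B 3·9=27, Z5→A 5·7=35, Z6→A 7·22=154, Z7→A 2·15=30, Z8→A 5·9=45. Service 415; fixed 332; total 747.
{A, B, C, D}: service 407 + fixed 755 = 1162
(All 15 nonempty subsets were checked; A only is lowest.)

Minimum total cost: 707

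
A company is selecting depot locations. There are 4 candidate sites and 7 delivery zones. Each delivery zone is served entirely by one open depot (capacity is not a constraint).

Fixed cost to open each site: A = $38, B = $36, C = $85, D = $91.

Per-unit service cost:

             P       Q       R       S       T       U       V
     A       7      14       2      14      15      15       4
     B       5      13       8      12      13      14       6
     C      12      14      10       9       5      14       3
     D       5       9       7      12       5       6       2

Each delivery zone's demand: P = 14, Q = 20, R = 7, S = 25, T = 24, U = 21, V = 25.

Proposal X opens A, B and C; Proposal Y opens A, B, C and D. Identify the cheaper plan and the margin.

Proposal X: {A, B, C}: P→B 5·14=70, Q→B 13·20=260, R→A 2·7=14, S→C 9·25=225, T→C 5·24=120, U→B 14·21=294, V→C 3·25=75. Service 1058; fixed 159; total 1217.
Proposal Y: {A, B, C, D}: P→B 5·14=70, Q→D 9·20=180, R→A 2·7=14, S→C 9·25=225, T→C 5·24=120, U→D 6·21=126, V→D 2·25=50. Service 785; fixed 250; total 1035.
Difference: |1217 − 1035| = 182.

Proposal Y is cheaper by 182.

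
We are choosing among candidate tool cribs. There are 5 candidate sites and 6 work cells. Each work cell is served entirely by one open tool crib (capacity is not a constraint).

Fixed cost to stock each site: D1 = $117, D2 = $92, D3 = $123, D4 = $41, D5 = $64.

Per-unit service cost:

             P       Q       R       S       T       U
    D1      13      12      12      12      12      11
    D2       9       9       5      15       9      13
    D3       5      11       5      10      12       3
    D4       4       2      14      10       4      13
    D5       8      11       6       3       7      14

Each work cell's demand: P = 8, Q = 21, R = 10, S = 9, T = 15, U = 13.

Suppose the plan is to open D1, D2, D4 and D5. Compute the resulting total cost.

Each work cell is assigned to its cheapest site among the open ones.
{D1, D2, D4, D5}: P→D4 4·8=32, Q→D4 2·21=42, R→D2 5·10=50, S→D5 3·9=27, T→D4 4·15=60, U→D1 11·13=143. Service 354; fixed 314; total 668.

Total cost: 668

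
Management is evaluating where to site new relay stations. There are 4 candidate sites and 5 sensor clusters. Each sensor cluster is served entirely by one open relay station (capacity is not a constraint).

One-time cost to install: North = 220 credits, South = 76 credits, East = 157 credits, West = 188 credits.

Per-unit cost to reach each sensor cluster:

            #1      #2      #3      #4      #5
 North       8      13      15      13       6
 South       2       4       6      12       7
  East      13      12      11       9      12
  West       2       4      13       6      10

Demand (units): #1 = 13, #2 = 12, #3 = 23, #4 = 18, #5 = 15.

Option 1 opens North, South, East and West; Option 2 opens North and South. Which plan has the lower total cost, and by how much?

Option 2 is cheaper by 237.

Option 1: {North, South, East, West}: #1→South 2·13=26, #2→South 4·12=48, #3→South 6·23=138, #4→West 6·18=108, #5→North 6·15=90. Service 410; fixed 641; total 1051.
Option 2: {North, South}: #1→South 2·13=26, #2→South 4·12=48, #3→South 6·23=138, #4→South 12·18=216, #5→North 6·15=90. Service 518; fixed 296; total 814.
Difference: |1051 − 814| = 237.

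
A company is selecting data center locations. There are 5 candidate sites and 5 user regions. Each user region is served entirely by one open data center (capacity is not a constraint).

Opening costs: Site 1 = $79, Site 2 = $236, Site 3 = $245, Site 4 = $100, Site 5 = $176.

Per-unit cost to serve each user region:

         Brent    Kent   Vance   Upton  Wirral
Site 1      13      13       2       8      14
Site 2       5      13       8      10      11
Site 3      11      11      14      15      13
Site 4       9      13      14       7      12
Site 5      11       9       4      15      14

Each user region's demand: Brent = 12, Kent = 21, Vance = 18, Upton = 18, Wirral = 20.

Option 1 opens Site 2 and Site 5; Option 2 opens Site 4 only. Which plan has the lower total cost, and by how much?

Option 2 is cheaper by 34.

Option 1: {Site 2, Site 5}: Brent→Site 2 5·12=60, Kent→Site 5 9·21=189, Vance→Site 5 4·18=72, Upton→Site 2 10·18=180, Wirral→Site 2 11·20=220. Service 721; fixed 412; total 1133.
Option 2: {Site 4}: Brent→Site 4 9·12=108, Kent→Site 4 13·21=273, Vance→Site 4 14·18=252, Upton→Site 4 7·18=126, Wirral→Site 4 12·20=240. Service 999; fixed 100; total 1099.
Difference: |1133 − 1099| = 34.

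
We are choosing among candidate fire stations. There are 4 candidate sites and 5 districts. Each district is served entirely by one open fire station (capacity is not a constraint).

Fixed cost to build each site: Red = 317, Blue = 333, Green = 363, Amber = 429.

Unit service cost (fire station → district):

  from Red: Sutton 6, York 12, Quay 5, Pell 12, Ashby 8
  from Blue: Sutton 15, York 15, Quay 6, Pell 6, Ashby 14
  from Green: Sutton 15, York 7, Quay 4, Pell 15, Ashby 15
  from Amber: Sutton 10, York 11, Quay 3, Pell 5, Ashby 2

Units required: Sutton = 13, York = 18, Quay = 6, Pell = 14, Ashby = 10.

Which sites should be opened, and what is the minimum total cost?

For any fixed open set, each district goes to its cheapest open site; total = fixed + service.
{Amber}: Sutton→Amber 10·13=130, York→Amber 11·18=198, Quay→Amber 3·6=18, Pell→Amber 5·14=70, Ashby→Amber 2·10=20. Service 436; fixed 429; total 865.
{Red}: service 572 + fixed 317 = 889
{Blue}: service 725 + fixed 333 = 1058
{Red, Blue, Green, Amber}: service 312 + fixed 1442 = 1754
No other subset beats 865.

Open Amber only; minimum total cost 865.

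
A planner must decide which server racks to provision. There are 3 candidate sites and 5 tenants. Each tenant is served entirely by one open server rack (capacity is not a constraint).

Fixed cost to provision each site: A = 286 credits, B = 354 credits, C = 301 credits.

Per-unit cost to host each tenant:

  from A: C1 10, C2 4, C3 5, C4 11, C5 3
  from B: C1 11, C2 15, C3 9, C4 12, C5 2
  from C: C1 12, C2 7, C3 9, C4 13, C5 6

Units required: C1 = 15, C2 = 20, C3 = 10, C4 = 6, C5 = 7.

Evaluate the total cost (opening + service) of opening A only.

Each tenant is assigned to its cheapest site among the open ones.
{A}: C1→A 10·15=150, C2→A 4·20=80, C3→A 5·10=50, C4→A 11·6=66, C5→A 3·7=21. Service 367; fixed 286; total 653.

Total cost: 653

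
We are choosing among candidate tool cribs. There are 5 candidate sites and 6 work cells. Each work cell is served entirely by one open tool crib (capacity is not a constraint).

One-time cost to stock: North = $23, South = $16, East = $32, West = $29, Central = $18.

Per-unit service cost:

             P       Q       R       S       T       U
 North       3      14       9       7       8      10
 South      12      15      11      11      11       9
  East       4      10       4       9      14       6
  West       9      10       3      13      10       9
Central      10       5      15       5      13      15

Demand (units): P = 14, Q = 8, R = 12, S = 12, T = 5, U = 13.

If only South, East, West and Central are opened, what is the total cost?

Total cost: 415

Each work cell is assigned to its cheapest site among the open ones.
{South, East, West, Central}: P→East 4·14=56, Q→Central 5·8=40, R→West 3·12=36, S→Central 5·12=60, T→West 10·5=50, U→East 6·13=78. Service 320; fixed 95; total 415.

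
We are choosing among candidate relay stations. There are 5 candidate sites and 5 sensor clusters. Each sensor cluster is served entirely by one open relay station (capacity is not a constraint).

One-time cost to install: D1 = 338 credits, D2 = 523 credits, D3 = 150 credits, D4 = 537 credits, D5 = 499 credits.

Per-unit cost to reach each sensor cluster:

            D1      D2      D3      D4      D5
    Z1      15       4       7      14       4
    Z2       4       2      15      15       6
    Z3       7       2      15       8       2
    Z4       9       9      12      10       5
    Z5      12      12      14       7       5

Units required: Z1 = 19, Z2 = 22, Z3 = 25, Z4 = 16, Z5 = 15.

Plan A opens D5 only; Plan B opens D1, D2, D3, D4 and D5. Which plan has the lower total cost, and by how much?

Plan A: {D5}: Z1→D5 4·19=76, Z2→D5 6·22=132, Z3→D5 2·25=50, Z4→D5 5·16=80, Z5→D5 5·15=75. Service 413; fixed 499; total 912.
Plan B: {D1, D2, D3, D4, D5}: Z1→D2 4·19=76, Z2→D2 2·22=44, Z3→D2 2·25=50, Z4→D5 5·16=80, Z5→D5 5·15=75. Service 325; fixed 2047; total 2372.
Difference: |912 − 2372| = 1460.

Plan A is cheaper by 1460.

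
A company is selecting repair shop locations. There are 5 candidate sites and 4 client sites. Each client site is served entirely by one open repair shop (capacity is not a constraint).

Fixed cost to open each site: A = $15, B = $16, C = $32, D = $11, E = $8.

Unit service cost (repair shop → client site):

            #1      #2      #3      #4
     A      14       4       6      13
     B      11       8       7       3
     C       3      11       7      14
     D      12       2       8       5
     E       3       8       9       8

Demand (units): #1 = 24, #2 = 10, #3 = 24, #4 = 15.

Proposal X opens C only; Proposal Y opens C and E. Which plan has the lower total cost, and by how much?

Proposal Y is cheaper by 112.

Proposal X: {C}: #1→C 3·24=72, #2→C 11·10=110, #3→C 7·24=168, #4→C 14·15=210. Service 560; fixed 32; total 592.
Proposal Y: {C, E}: #1→C 3·24=72, #2→E 8·10=80, #3→C 7·24=168, #4→E 8·15=120. Service 440; fixed 40; total 480.
Difference: |592 − 480| = 112.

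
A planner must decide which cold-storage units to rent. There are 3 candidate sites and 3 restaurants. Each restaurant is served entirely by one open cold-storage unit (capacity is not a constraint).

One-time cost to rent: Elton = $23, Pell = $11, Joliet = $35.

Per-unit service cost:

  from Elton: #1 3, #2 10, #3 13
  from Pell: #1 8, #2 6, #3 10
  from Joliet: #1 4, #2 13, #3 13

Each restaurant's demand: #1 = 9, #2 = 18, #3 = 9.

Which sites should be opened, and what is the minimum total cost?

Open Elton and Pell; minimum total cost 259.

For any fixed open set, each restaurant goes to its cheapest open site; total = fixed + service.
{Elton, Pell}: #1→Elton 3·9=27, #2→Pell 6·18=108, #3→Pell 10·9=90. Service 225; fixed 34; total 259.
{Pell, Joliet}: #1→Joliet 4·9=36, #2→Pell 6·18=108, #3→Pell 10·9=90. Service 234; fixed 46; total 280.
{Pell}: service 270 + fixed 11 = 281
{Elton, Pell, Joliet}: service 225 + fixed 69 = 294
No other subset beats 259.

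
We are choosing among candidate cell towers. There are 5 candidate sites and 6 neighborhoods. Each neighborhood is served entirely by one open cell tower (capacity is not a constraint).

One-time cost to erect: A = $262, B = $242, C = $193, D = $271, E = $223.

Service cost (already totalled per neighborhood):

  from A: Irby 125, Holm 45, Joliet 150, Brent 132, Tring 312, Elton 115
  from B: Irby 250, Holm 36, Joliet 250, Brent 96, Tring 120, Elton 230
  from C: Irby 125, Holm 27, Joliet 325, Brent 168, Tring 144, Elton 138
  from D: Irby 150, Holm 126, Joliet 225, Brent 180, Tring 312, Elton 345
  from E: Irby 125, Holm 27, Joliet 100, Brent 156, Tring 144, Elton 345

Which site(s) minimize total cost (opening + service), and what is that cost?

Open C and E; minimum total cost 1106.

For any fixed open set, each neighborhood goes to its cheapest open site; total = fixed + service.
{C, E}: Irby→C 125, Holm→C 27, Joliet→E 100, Brent→E 156, Tring→C 144, Elton→C 138. Service 690; fixed 416; total 1106.
{C}: Irby→C 125, Holm→C 27, Joliet→C 325, Brent→C 168, Tring→C 144, Elton→C 138. Service 927; fixed 193; total 1120.
{E}: Irby→E 125, Holm→E 27, Joliet→E 100, Brent→E 156, Tring→E 144, Elton→E 345. Service 897; fixed 223; total 1120.
{A, B, C, D, E}: service 583 + fixed 1191 = 1774
No other subset beats 1106.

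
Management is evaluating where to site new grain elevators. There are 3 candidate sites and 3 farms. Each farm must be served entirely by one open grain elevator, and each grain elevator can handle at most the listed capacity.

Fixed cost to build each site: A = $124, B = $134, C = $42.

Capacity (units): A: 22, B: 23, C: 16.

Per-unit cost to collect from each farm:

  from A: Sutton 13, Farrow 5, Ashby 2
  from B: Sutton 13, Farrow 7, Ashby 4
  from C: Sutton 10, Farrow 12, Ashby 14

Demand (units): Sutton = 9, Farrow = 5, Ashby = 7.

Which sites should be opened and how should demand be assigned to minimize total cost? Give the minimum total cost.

Open {A}: Sutton→A 13·9=117, Farrow→A 5·5=25, Ashby→A 2·7=14.
Loads: A carries 21/22. Service 156; fixed 124; total 280.
Next best feasible plan costs 295.

Minimum total cost: 280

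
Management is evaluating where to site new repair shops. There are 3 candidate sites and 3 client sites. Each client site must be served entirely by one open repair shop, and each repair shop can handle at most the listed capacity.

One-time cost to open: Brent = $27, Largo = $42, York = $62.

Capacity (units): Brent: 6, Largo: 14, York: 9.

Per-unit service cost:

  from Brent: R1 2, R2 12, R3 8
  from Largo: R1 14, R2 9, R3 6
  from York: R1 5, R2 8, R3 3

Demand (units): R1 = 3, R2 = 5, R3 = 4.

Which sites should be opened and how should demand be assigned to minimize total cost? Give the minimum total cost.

Open {Brent, Largo}: R1→Brent 2·3=6, R2→Largo 9·5=45, R3→Largo 6·4=24.
Loads: Brent carries 3/6, Largo carries 9/14. Service 75; fixed 69; total 144.
Next best feasible plan costs 147.

Minimum total cost: 144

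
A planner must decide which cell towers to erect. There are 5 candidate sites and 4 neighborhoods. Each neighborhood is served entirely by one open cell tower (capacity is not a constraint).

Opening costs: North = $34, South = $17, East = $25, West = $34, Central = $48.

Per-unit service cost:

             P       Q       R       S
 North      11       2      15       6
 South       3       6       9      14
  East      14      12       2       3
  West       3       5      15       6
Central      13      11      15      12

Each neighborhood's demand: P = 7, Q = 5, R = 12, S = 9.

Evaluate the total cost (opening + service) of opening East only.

Total cost: 234

Each neighborhood is assigned to its cheapest site among the open ones.
{East}: P→East 14·7=98, Q→East 12·5=60, R→East 2·12=24, S→East 3·9=27. Service 209; fixed 25; total 234.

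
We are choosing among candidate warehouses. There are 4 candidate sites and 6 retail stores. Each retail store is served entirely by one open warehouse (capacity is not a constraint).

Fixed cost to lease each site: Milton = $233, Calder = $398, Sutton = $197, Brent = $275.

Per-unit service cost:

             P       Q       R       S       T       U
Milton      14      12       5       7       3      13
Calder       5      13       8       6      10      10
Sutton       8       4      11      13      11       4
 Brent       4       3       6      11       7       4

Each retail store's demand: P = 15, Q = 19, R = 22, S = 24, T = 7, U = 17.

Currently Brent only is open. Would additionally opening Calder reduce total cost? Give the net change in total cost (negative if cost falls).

No — net change +278 (cost rises by 278).

Current service cost with {Brent}: 630.
Adding Calder: each retail store re-picks its cheapest; new service cost 510, saving 120.
Extra fixed cost: 398. Net change = 398 − 120 = 278.
(Totals: 905 → 1183.)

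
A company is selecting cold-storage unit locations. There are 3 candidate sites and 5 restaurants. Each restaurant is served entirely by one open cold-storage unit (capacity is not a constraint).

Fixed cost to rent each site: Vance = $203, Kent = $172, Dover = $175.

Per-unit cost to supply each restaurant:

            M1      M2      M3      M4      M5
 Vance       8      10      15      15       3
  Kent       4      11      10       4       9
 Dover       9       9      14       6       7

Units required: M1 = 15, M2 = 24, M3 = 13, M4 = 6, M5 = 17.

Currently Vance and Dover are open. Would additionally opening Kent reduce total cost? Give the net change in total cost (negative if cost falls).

Current service cost with {Vance, Dover}: 605.
Adding Kent: each restaurant re-picks its cheapest; new service cost 481, saving 124.
Extra fixed cost: 172. Net change = 172 − 124 = 48.
(Totals: 983 → 1031.)

No — net change +48 (cost rises by 48).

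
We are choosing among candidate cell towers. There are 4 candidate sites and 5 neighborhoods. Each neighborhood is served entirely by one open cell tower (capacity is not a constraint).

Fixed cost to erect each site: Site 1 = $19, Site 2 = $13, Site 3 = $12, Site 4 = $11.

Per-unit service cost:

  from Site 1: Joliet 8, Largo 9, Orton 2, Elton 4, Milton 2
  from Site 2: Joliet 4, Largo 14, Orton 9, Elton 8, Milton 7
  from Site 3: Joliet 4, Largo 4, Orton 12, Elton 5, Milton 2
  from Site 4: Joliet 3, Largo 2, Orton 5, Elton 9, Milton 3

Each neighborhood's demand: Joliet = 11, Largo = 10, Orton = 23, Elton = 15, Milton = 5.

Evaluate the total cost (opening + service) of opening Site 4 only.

Each neighborhood is assigned to its cheapest site among the open ones.
{Site 4}: Joliet→Site 4 3·11=33, Largo→Site 4 2·10=20, Orton→Site 4 5·23=115, Elton→Site 4 9·15=135, Milton→Site 4 3·5=15. Service 318; fixed 11; total 329.

Total cost: 329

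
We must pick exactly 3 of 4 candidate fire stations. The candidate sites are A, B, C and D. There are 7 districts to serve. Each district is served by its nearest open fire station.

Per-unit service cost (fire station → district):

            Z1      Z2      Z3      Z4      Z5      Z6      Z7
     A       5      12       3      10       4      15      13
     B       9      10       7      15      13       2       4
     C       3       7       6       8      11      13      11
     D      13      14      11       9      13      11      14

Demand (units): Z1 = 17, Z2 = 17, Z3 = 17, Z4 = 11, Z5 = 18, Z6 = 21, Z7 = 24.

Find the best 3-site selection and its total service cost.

Choose A, B and C; total service cost 519.

With exactly 3 open, each district uses its cheapest among the chosen.
{A, B, C}: Z1→C 3·17=51, Z2→C 7·17=119, Z3→A 3·17=51, Z4→C 8·11=88, Z5→A 4·18=72, Z6→B 2·21=42, Z7→B 4·24=96. Service cost 519.
{A, B, D}: service cost 615
{B, C, D}: service cost 696
Among all 4 size-3 choices, {A, B, C} is lowest.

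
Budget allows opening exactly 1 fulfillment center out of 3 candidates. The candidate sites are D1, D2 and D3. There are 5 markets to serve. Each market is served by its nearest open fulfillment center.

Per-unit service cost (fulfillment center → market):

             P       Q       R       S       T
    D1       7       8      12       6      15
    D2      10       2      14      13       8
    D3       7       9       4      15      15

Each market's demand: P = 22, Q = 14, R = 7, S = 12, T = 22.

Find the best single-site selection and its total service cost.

With exactly 1 open, each market uses its cheapest among the chosen.
{D2}: P→D2 10·22=220, Q→D2 2·14=28, R→D2 14·7=98, S→D2 13·12=156, T→D2 8·22=176. Service cost 678.
{D1}: service cost 752
{D3}: service cost 818
Among all 3 size-1 choices, {D2} is lowest.

Choose D2 only; total service cost 678.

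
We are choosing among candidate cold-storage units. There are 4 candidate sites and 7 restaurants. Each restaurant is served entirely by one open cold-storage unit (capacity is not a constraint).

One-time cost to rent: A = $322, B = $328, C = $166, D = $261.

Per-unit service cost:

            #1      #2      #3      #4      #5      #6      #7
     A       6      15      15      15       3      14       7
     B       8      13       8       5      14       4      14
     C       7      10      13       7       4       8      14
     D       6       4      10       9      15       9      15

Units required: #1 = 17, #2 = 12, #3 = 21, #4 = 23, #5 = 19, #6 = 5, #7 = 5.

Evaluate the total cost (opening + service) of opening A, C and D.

Each restaurant is assigned to its cheapest site among the open ones.
{A, C, D}: #1→A 6·17=102, #2→D 4·12=48, #3→D 10·21=210, #4→C 7·23=161, #5→A 3·19=57, #6→C 8·5=40, #7→A 7·5=35. Service 653; fixed 749; total 1402.

Total cost: 1402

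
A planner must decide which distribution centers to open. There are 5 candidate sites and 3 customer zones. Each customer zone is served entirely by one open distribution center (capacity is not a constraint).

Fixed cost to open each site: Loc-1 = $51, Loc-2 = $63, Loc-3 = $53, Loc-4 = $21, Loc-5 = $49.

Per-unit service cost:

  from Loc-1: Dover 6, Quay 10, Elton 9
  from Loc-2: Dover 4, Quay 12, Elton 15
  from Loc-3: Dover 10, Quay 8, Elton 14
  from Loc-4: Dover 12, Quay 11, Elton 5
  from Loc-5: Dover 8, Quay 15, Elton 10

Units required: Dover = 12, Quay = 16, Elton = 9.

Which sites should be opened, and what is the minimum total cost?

For any fixed open set, each customer zone goes to its cheapest open site; total = fixed + service.
{Loc-1, Loc-4}: Dover→Loc-1 6·12=72, Quay→Loc-1 10·16=160, Elton→Loc-4 5·9=45. Service 277; fixed 72; total 349.
{Loc-2, Loc-4}: service 269 + fixed 84 = 353
{Loc-2, Loc-3, Loc-4}: service 221 + fixed 137 = 358
{Loc-1, Loc-2, Loc-3, Loc-4, Loc-5}: Dover→Loc-2 4·12=48, Quay→Loc-3 8·16=128, Elton→Loc-4 5·9=45. Service 221; fixed 237; total 458.
No other subset beats 349.

Open Loc-1 and Loc-4; minimum total cost 349.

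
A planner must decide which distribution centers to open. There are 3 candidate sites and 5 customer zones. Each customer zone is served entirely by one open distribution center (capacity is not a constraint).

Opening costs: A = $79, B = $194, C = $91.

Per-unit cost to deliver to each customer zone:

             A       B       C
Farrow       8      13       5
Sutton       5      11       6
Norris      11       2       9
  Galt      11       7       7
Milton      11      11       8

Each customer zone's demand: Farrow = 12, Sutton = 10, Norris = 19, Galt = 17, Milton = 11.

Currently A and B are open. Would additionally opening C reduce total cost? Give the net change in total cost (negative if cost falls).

Current service cost with {A, B}: 424.
Adding C: each customer zone re-picks its cheapest; new service cost 355, saving 69.
Extra fixed cost: 91. Net change = 91 − 69 = 22.
(Totals: 697 → 719.)

No — net change +22 (cost rises by 22).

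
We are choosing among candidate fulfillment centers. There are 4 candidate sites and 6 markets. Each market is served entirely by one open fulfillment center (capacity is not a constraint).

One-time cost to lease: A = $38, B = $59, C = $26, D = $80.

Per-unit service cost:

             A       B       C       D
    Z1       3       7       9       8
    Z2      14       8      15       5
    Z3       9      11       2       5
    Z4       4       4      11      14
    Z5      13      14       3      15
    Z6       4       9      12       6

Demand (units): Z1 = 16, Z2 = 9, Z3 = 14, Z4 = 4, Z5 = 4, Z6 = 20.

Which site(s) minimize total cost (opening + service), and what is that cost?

For any fixed open set, each market goes to its cheapest open site; total = fixed + service.
{A, C, D}: Z1→A 3·16=48, Z2→D 5·9=45, Z3→C 2·14=28, Z4→A 4·4=16, Z5→C 3·4=12, Z6→A 4·20=80. Service 229; fixed 144; total 373.
{A, C}: Z1→A 3·16=48, Z2→A 14·9=126, Z3→C 2·14=28, Z4→A 4·4=16, Z5→C 3·4=12, Z6→A 4·20=80. Service 310; fixed 64; total 374.
{A, B, C}: Z1→A 3·16=48, Z2→B 8·9=72, Z3→C 2·14=28, Z4→A 4·4=16, Z5→C 3·4=12, Z6→A 4·20=80. Service 256; fixed 123; total 379.
{A, B, C, D}: service 229 + fixed 203 = 432
No other subset beats 373.

Open A, C and D; minimum total cost 373.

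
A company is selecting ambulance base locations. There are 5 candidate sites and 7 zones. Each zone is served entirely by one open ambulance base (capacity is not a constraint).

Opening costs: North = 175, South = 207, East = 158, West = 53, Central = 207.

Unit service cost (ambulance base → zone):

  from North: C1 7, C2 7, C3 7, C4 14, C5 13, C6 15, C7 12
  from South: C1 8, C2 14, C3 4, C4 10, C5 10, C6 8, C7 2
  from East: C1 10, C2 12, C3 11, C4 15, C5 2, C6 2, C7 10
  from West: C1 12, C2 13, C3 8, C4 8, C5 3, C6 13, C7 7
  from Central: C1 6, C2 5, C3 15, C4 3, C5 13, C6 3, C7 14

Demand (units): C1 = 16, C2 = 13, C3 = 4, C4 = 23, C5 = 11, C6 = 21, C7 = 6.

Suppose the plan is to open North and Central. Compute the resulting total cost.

Total cost: 918

Each zone is assigned to its cheapest site among the open ones.
{North, Central}: C1→Central 6·16=96, C2→Central 5·13=65, C3→North 7·4=28, C4→Central 3·23=69, C5→North 13·11=143, C6→Central 3·21=63, C7→North 12·6=72. Service 536; fixed 382; total 918.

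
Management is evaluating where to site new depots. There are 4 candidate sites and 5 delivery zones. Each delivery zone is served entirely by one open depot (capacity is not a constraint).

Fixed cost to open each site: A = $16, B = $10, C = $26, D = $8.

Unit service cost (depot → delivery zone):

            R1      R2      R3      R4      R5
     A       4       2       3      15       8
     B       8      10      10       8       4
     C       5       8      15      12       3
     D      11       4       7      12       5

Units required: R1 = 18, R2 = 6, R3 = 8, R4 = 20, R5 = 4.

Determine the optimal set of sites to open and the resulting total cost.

For any fixed open set, each delivery zone goes to its cheapest open site; total = fixed + service.
{A, B}: R1→A 4·18=72, R2→A 2·6=12, R3→A 3·8=24, R4→B 8·20=160, R5→B 4·4=16. Service 284; fixed 26; total 310.
{A, B, D}: R1→A 4·18=72, R2→A 2·6=12, R3→A 3·8=24, R4→B 8·20=160, R5→B 4·4=16. Service 284; fixed 34; total 318.
{A, B, C}: R1→A 4·18=72, R2→A 2·6=12, R3→A 3·8=24, R4→B 8·20=160, R5→C 3·4=12. Service 280; fixed 52; total 332.
{A, B, C, D}: R1→A 4·18=72, R2→A 2·6=12, R3→A 3·8=24, R4→B 8·20=160, R5→C 3·4=12. Service 280; fixed 60; total 340.
(All 15 nonempty subsets were checked; A and B is lowest.)

Open A and B; minimum total cost 310.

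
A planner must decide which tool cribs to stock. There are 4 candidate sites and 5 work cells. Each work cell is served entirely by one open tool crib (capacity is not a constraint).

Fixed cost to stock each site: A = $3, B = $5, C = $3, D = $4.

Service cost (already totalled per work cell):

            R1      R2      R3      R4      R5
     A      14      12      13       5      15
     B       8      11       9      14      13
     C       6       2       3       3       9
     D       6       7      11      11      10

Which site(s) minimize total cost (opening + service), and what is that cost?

For any fixed open set, each work cell goes to its cheapest open site; total = fixed + service.
{C}: R1→C 6, R2→C 2, R3→C 3, R4→C 3, R5→C 9. Service 23; fixed 3; total 26.
{A, C}: service 23 + fixed 6 = 29
{C, D}: service 23 + fixed 7 = 30
{A, B, C, D}: service 23 + fixed 15 = 38
No other subset beats 26.

Open C only; minimum total cost 26.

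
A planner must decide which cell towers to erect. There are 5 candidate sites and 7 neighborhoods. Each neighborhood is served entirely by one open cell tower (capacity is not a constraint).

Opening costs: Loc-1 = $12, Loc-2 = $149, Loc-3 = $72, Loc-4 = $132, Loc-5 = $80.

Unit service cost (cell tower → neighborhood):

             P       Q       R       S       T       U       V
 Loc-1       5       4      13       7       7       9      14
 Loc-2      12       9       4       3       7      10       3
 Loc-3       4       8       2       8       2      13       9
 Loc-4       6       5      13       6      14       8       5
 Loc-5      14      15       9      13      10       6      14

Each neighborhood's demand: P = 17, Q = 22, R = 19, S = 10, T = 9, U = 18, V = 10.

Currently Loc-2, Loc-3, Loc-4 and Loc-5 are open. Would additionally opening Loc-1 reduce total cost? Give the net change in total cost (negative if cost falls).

Current service cost with {Loc-2, Loc-3, Loc-4, Loc-5}: 402.
Adding Loc-1: each neighborhood re-picks its cheapest; new service cost 380, saving 22.
Extra fixed cost: 12. Net change = 12 − 22 = -10.
(Totals: 835 → 825.)

Yes — net change −10 (cost falls by 10).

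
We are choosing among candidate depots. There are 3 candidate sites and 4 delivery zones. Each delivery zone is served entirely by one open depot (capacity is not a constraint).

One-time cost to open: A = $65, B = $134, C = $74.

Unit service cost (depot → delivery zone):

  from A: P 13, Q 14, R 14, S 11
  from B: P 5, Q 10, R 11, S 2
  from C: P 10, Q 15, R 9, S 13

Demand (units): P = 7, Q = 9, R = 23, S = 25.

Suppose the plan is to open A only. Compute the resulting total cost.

Total cost: 879

Each delivery zone is assigned to its cheapest site among the open ones.
{A}: P→A 13·7=91, Q→A 14·9=126, R→A 14·23=322, S→A 11·25=275. Service 814; fixed 65; total 879.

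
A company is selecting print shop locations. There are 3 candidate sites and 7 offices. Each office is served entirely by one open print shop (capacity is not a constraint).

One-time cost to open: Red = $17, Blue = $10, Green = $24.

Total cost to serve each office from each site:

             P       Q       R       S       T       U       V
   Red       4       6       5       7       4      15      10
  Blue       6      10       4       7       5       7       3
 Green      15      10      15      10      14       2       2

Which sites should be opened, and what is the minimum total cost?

For any fixed open set, each office goes to its cheapest open site; total = fixed + service.
{Blue}: P→Blue 6, Q→Blue 10, R→Blue 4, S→Blue 7, T→Blue 5, U→Blue 7, V→Blue 3. Service 42; fixed 10; total 52.
{Red, Blue}: P→Red 4, Q→Red 6, R→Blue 4, S→Red 7, T→Red 4, U→Blue 7, V→Blue 3. Service 35; fixed 27; total 62.
{Red}: P→Red 4, Q→Red 6, R→Red 5, S→Red 7, T→Red 4, U→Red 15, V→Red 10. Service 51; fixed 17; total 68.
{Red, Blue, Green}: P→Red 4, Q→Red 6, R→Blue 4, S→Red 7, T→Red 4, U→Green 2, V→Green 2. Service 29; fixed 51; total 80.
No other subset beats 52.

Open Blue only; minimum total cost 52.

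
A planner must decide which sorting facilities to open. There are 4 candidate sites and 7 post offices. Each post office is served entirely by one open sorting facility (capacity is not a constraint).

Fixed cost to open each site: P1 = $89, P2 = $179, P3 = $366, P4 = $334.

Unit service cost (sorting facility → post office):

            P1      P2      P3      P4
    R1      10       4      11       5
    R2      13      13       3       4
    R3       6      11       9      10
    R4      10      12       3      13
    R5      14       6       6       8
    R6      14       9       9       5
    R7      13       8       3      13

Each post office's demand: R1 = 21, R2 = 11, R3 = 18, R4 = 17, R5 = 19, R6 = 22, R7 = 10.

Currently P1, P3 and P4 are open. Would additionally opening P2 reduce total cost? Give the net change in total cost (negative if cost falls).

No — net change +158 (cost rises by 158).

Current service cost with {P1, P3, P4}: 551.
Adding P2: each post office re-picks its cheapest; new service cost 530, saving 21.
Extra fixed cost: 179. Net change = 179 − 21 = 158.
(Totals: 1340 → 1498.)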